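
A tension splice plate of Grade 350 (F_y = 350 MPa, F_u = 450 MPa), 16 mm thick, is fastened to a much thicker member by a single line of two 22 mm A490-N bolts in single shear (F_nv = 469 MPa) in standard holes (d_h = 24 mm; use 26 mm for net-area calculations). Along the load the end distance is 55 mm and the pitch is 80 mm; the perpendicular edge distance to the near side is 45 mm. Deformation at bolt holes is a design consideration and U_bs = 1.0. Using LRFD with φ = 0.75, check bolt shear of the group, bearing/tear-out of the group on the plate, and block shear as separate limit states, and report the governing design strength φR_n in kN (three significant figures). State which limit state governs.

Bolt shear: A_b = π·22²/4 = 380.1 mm²; R_n = 469 × 380.1 × 2 × 1 / 1000 = 356.6 kN → 0.75 × 356.6 = 267 kN.
Bearing: edge l_c = 43, r_n = 371.5 kN; interior l_c = 56, r_n = 380.2 kN; R_n = 371.5 + 1·380.2 = 751.7 kN → 564 kN.
Block shear: A_gv = 2160, A_nv = 1536, A_nt = 512 mm²; R_n = min(0.6F_uA_nv, 0.6F_yA_gv) + U_bs·F_u·A_nt = 645.1 kN → 484 kN.
Bolt shear governs: 267 kN.

267 kN (bolt shear governs)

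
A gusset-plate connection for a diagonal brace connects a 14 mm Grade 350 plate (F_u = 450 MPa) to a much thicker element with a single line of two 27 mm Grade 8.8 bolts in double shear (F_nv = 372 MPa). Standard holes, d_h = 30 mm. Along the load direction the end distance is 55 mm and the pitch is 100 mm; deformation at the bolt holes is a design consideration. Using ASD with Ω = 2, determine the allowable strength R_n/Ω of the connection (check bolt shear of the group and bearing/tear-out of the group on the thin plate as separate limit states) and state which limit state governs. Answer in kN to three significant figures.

Bolt shear: A_b = π·27²/4 = 572.6 mm²; R_n = 372 × 572.6 × 2 × 2 / 1000 = 852 kN → 852 / 2 = 426 kN.
Bearing (1.2 l_c t F_u ≤ 2.4 d t F_u): upper limit = 2.4·27·14·450 / 1000 = 408.2 kN.
  Edge l_c = 55 − 30/2 = 40 → r_n = 302.4 kN; interior l_c = 100 − 30 = 70 → r_n = 408.2 kN.
  R_n,bearing = 1·302.4 + 1·408.2 = 710.6 kN → 710.6 / 2 = 355 kN.
Bearing governs: 355 kN.

355 kN (bearing governs)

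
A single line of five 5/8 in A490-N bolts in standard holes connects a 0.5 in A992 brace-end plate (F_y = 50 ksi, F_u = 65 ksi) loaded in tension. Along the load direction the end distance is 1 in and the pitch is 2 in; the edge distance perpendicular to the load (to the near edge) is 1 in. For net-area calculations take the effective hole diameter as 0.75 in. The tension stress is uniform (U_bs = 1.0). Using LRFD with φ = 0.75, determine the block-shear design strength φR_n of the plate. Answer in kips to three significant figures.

Shear plane L_v = 1 + 4·2 = 9 in; A_gv = 9 × 0.5 = 4.5 in².
A_nv = (9 − 4.5·0.75) × 0.5 = 2.812 in².
A_nt = (1 − 0.5·0.75) × 0.5 = 0.3125 in².
0.6 F_u A_nv = 109.7 kips; 0.6 F_y A_gv = 135 kips → shear rupture governs the shear term.
R_n = 109.7 + 1.0 × 65 × 0.3125 = 130 kips.
Design strength φR_n = 0.75 × 130 = 97.5 kips.

97.5 kips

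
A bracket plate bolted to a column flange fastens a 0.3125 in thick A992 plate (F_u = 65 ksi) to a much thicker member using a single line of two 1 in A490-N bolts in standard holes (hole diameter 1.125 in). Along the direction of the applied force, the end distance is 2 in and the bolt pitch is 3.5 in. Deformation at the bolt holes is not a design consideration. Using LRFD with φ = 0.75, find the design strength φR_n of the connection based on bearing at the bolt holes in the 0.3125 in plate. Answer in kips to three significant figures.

Per bolt r_n = 1.5 l_c t F_u ≤ 3.0 d t F_u; upper limit = 3.0 × 1 × 0.3125 × 65 = 60.94 kips.
Edge bolt: l_c = 2 − 1.125/2 = 1.438 in → 1.5 × 1.438 × 0.3125 × 65 = 43.8 → r_n = 43.8 kips.
Interior bolts: l_c = 3.5 − 1.125 = 2.375 in → 1.5 × 2.375 × 0.3125 × 65 = 72.36 → r_n = 60.94 kips.
R_n = 1 × 43.8 + 1 × 60.94 = 104.7 kips.
Design strength φR_n = 0.75 × 104.7 = 78.6 kips.

78.6 kips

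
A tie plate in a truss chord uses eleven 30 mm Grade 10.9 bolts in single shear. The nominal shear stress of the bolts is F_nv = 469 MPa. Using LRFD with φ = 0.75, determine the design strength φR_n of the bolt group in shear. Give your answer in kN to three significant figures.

2740 kN

A_b = π × 30² / 4 = 706.9 mm².
R_n = F_nv · A_b · n · n_s = 469 × 706.9 × 11 × 1 / 1000 = 3647 kN.
Design strength φR_n = 0.75 × 3647 = 2740 kN.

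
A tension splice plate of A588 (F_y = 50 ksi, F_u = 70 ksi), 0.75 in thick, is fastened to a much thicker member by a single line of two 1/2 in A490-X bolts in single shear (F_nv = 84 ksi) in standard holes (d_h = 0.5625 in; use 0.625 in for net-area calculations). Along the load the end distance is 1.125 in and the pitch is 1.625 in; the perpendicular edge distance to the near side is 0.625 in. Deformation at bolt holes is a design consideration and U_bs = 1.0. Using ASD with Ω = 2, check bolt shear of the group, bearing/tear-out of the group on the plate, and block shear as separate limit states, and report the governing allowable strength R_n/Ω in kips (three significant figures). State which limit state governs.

16.5 kips (bolt shear governs)

Bolt shear: A_b = π·0.5²/4 = 0.1963 in²; R_n = 84 × 0.1963 × 2 × 1 = 32.99 kips → 32.99 / 2 = 16.5 kips.
Bearing: edge l_c = 0.8438, r_n = 53.16 kips; interior l_c = 1.062, r_n = 63 kips; R_n = 53.16 + 1·63 = 116.2 kips → 58.1 kips.
Block shear: A_gv = 2.062, A_nv = 1.359, A_nt = 0.2344 in²; R_n = min(0.6F_uA_nv, 0.6F_yA_gv) + U_bs·F_u·A_nt = 73.5 kips → 36.8 kips.
Bolt shear governs: 16.5 kips.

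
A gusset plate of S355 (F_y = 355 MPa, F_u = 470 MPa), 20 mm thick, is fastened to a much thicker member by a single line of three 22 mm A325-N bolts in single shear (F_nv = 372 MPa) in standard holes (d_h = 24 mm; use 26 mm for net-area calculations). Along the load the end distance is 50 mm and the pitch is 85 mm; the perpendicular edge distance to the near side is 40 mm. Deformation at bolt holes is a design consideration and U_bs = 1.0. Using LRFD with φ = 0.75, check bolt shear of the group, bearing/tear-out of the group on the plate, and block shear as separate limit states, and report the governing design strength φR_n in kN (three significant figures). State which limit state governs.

318 kN (bolt shear governs)

Bolt shear: A_b = π·22²/4 = 380.1 mm²; R_n = 372 × 380.1 × 3 × 1 / 1000 = 424.2 kN → 0.75 × 424.2 = 318 kN.
Bearing: edge l_c = 38, r_n = 428.6 kN; interior l_c = 61, r_n = 496.3 kN; R_n = 428.6 + 2·496.3 = 1421 kN → 1070 kN.
Block shear: A_gv = 4400, A_nv = 3100, A_nt = 540 mm²; R_n = min(0.6F_uA_nv, 0.6F_yA_gv) + U_bs·F_u·A_nt = 1128 kN → 846 kN.
Bolt shear governs: 318 kN.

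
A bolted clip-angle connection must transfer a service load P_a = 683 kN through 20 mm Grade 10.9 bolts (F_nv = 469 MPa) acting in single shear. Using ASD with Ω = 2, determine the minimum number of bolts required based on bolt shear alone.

A_b = π·20²/4 = 314.2 mm².
Per-bolt allowable strength R_n/Ω = 469 × 314.2 × 1 / 1000 / 2 = 73.67 kN.
n ≥ 683 / 73.67 = 9.271 → use 10 bolts.

10 bolts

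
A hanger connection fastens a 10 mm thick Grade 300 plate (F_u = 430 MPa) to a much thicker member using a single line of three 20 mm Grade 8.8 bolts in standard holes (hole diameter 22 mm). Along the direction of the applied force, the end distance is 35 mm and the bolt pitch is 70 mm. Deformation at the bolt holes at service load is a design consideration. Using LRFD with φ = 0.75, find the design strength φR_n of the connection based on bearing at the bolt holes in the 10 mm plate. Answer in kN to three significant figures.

Per bolt r_n = 1.2 l_c t F_u ≤ 2.4 d t F_u; upper limit = 2.4 × 20 × 10 × 430 / 1000 = 206.4 kN.
Edge bolt: l_c = 35 − 22/2 = 24 mm → 1.2 × 24 × 10 × 430 / 1000 = 123.8 → r_n = 123.8 kN.
Interior bolts: l_c = 70 − 22 = 48 mm → 1.2 × 48 × 10 × 430 / 1000 = 247.7 → r_n = 206.4 kN.
R_n = 1 × 123.8 + 2 × 206.4 = 536.6 kN.
Design strength φR_n = 0.75 × 536.6 = 402 kN.

402 kN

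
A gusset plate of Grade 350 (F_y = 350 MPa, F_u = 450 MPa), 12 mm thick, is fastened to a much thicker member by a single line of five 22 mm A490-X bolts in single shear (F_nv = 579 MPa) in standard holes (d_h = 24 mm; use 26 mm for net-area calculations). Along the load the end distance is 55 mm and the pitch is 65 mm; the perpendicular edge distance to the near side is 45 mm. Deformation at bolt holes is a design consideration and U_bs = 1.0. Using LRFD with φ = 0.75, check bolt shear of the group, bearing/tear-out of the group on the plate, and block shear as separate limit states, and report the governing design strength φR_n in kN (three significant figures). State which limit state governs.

611 kN (block shear governs)

Bolt shear: A_b = π·22²/4 = 380.1 mm²; R_n = 579 × 380.1 × 5 × 1 / 1000 = 1100 kN → 0.75 × 1100 = 825 kN.
Bearing: edge l_c = 43, r_n = 278.6 kN; interior l_c = 41, r_n = 265.7 kN; R_n = 278.6 + 4·265.7 = 1341 kN → 1010 kN.
Block shear: A_gv = 3780, A_nv = 2376, A_nt = 384 mm²; R_n = min(0.6F_uA_nv, 0.6F_yA_gv) + U_bs·F_u·A_nt = 814.3 kN → 611 kN.
Block shear governs: 611 kN.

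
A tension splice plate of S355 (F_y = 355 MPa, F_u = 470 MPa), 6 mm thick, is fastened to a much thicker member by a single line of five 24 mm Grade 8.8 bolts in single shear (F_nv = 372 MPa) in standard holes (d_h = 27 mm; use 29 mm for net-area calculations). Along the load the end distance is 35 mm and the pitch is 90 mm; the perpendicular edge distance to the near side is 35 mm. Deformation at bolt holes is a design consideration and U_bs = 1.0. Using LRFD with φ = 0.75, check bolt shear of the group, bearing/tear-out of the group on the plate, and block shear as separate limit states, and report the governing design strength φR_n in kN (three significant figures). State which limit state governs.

379 kN (block shear governs)

Bolt shear: A_b = π·24²/4 = 452.4 mm²; R_n = 372 × 452.4 × 5 × 1 / 1000 = 841.4 kN → 0.75 × 841.4 = 631 kN.
Bearing: edge l_c = 21.5, r_n = 72.76 kN; interior l_c = 63, r_n = 162.4 kN; R_n = 72.76 + 4·162.4 = 722.5 kN → 542 kN.
Block shear: A_gv = 2370, A_nv = 1587, A_nt = 123 mm²; R_n = min(0.6F_uA_nv, 0.6F_yA_gv) + U_bs·F_u·A_nt = 505.3 kN → 379 kN.
Block shear governs: 379 kN.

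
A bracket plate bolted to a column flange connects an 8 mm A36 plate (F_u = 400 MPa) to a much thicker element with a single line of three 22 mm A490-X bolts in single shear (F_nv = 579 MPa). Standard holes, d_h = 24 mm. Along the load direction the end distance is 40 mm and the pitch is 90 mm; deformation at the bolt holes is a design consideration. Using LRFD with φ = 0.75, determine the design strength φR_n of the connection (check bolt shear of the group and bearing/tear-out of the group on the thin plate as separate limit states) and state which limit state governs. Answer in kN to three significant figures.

334 kN (bearing governs)

Bolt shear: A_b = π·22²/4 = 380.1 mm²; R_n = 579 × 380.1 × 3 × 1 / 1000 = 660.3 kN → 0.75 × 660.3 = 495 kN.
Bearing (1.2 l_c t F_u ≤ 2.4 d t F_u): upper limit = 2.4·22·8·400 / 1000 = 169 kN.
  Edge l_c = 40 − 24/2 = 28 → r_n = 107.5 kN; interior l_c = 90 − 24 = 66 → r_n = 169 kN.
  R_n,bearing = 1·107.5 + 2·169 = 445.4 kN → 0.75 × 445.4 = 334 kN.
Bearing governs: 334 kN.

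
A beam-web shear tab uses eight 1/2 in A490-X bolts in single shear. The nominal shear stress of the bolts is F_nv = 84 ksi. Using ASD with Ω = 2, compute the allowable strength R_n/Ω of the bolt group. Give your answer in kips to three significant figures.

A_b = π × 0.5² / 4 = 0.1963 in².
R_n = F_nv · A_b · n · n_s = 84 × 0.1963 × 8 × 1 = 131.9 kips.
Allowable strength R_n/Ω = 131.9 / 2 = 66 kips.

66 kips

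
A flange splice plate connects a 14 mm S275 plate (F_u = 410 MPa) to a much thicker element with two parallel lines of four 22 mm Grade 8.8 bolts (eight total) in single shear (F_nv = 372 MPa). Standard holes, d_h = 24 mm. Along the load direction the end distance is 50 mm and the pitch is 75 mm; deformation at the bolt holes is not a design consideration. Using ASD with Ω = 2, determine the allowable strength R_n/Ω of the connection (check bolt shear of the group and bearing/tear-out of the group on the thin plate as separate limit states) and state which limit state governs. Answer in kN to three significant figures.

Bolt shear: A_b = π·22²/4 = 380.1 mm²; R_n = 372 × 380.1 × 8 × 1 / 1000 = 1131 kN → 1131 / 2 = 566 kN.
Bearing (1.5 l_c t F_u ≤ 3.0 d t F_u): upper limit = 3.0·22·14·410 / 1000 = 378.8 kN.
  Edge l_c = 50 − 24/2 = 38 → r_n = 327.2 kN; interior l_c = 75 − 24 = 51 → r_n = 378.8 kN.
  R_n,bearing = 2·327.2 + 6·378.8 = 2927 kN → 2927 / 2 = 1460 kN.
Bolt shear governs: 566 kN.

566 kN (bolt shear governs)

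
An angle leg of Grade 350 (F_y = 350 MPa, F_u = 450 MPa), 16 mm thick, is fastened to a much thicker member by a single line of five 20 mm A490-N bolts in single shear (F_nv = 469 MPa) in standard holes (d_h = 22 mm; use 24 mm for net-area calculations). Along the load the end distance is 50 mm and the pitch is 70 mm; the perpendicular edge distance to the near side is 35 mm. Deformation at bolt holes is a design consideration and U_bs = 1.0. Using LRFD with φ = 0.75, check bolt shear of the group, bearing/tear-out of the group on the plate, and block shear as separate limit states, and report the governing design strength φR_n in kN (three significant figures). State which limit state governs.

553 kN (bolt shear governs)

Bolt shear: A_b = π·20²/4 = 314.2 mm²; R_n = 469 × 314.2 × 5 × 1 / 1000 = 736.7 kN → 0.75 × 736.7 = 553 kN.
Bearing: edge l_c = 39, r_n = 337 kN; interior l_c = 48, r_n = 345.6 kN; R_n = 337 + 4·345.6 = 1719 kN → 1290 kN.
Block shear: A_gv = 5280, A_nv = 3552, A_nt = 368 mm²; R_n = min(0.6F_uA_nv, 0.6F_yA_gv) + U_bs·F_u·A_nt = 1125 kN → 843 kN.
Bolt shear governs: 553 kN.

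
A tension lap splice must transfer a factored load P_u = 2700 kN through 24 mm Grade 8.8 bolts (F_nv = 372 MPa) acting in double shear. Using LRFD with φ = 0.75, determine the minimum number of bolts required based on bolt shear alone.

A_b = π·24²/4 = 452.4 mm².
Per-bolt design strength φR_n = 0.75 × 372 × 452.4 × 2 / 1000 = 252.4 kN.
n ≥ 2700 / 252.4 = 10.7 → use 11 bolts.

11 bolts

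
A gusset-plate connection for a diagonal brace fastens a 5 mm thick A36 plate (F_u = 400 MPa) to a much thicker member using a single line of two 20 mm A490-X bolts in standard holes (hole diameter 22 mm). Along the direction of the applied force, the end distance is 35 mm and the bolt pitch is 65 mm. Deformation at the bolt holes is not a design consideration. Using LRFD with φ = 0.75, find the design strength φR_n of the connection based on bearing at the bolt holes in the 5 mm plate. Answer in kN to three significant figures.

144 kN

Per bolt r_n = 1.5 l_c t F_u ≤ 3.0 d t F_u; upper limit = 3.0 × 20 × 5 × 400 / 1000 = 120 kN.
Edge bolt: l_c = 35 − 22/2 = 24 mm → 1.5 × 24 × 5 × 400 / 1000 = 72 → r_n = 72 kN.
Interior bolts: l_c = 65 − 22 = 43 mm → 1.5 × 43 × 5 × 400 / 1000 = 129 → r_n = 120 kN.
R_n = 1 × 72 + 1 × 120 = 192 kN.
Design strength φR_n = 0.75 × 192 = 144 kN.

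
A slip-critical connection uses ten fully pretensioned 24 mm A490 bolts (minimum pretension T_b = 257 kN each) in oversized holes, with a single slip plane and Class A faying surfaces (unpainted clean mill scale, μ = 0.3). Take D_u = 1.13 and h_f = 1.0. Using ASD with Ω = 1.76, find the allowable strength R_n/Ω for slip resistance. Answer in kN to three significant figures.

495 kN

R_n = μ · D_u · h_f · T_b · n_s · n_b = 0.3 × 1.13 × 1.0 × 257 × 1 × 10 = 871.2 kN.
Allowable strength R_n/Ω = 871.2 / 1.76 = 495 kN.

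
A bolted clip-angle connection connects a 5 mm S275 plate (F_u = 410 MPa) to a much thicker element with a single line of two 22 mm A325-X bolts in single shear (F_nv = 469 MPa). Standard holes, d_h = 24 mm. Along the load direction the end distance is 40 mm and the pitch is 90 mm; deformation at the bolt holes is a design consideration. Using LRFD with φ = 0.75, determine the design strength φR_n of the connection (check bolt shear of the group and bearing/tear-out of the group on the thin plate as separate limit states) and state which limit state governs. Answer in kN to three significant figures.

133 kN (bearing governs)

Bolt shear: A_b = π·22²/4 = 380.1 mm²; R_n = 469 × 380.1 × 2 × 1 / 1000 = 356.6 kN → 0.75 × 356.6 = 267 kN.
Bearing (1.2 l_c t F_u ≤ 2.4 d t F_u): upper limit = 2.4·22·5·410 / 1000 = 108.2 kN.
  Edge l_c = 40 − 24/2 = 28 → r_n = 68.88 kN; interior l_c = 90 − 24 = 66 → r_n = 108.2 kN.
  R_n,bearing = 1·68.88 + 1·108.2 = 177.1 kN → 0.75 × 177.1 = 133 kN.
Bearing governs: 133 kN.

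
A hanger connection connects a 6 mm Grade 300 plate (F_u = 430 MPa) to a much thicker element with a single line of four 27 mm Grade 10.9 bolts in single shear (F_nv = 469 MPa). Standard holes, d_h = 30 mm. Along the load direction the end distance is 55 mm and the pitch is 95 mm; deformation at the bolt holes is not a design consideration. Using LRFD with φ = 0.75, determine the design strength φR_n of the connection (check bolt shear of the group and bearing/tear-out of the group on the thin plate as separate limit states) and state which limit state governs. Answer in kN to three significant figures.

586 kN (bearing governs)

Bolt shear: A_b = π·27²/4 = 572.6 mm²; R_n = 469 × 572.6 × 4 × 1 / 1000 = 1074 kN → 0.75 × 1074 = 806 kN.
Bearing (1.5 l_c t F_u ≤ 3.0 d t F_u): upper limit = 3.0·27·6·430 / 1000 = 209 kN.
  Edge l_c = 55 − 30/2 = 40 → r_n = 154.8 kN; interior l_c = 95 − 30 = 65 → r_n = 209 kN.
  R_n,bearing = 1·154.8 + 3·209 = 781.7 kN → 0.75 × 781.7 = 586 kN.
Bearing governs: 586 kN.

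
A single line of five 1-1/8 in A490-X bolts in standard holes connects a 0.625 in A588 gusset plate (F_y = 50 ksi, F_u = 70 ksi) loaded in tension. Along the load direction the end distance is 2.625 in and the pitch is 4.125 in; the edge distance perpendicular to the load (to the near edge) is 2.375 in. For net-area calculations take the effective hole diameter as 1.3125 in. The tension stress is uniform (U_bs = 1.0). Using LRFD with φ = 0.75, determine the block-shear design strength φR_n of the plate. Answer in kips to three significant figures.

Shear plane L_v = 2.625 + 4·4.125 = 19.12 in; A_gv = 19.12 × 0.625 = 11.95 in².
A_nv = (19.12 − 4.5·1.3125) × 0.625 = 8.262 in².
A_nt = (2.375 − 0.5·1.3125) × 0.625 = 1.074 in².
0.6 F_u A_nv = 347 kips; 0.6 F_y A_gv = 358.6 kips → shear rupture governs the shear term.
R_n = 347 + 1.0 × 70 × 1.074 = 422.2 kips.
Design strength φR_n = 0.75 × 422.2 = 317 kips.

317 kips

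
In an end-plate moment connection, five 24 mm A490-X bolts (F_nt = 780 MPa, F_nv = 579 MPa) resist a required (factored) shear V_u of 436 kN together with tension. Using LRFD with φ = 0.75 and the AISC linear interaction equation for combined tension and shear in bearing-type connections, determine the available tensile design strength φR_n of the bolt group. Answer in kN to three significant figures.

1130 kN

A_b = π·24²/4 = 452.4 mm²; f_rv = 436 × 1000 / (5 × 452.4) = 192.8 MPa.
F'_nt = 1.3 F_nt − (F_nt / φF_nv) f_rv = 1.3·780 − (780/(0.75·579))·192.8 = 667.8 MPa, capped at F_nt → F'_nt = 667.8 MPa.
R_n = F'_nt · A_b · n = 667.8 × 452.4 × 5 / 1000 = 1510 kN.
Design strength φR_n = 0.75 × 1510 = 1130 kN.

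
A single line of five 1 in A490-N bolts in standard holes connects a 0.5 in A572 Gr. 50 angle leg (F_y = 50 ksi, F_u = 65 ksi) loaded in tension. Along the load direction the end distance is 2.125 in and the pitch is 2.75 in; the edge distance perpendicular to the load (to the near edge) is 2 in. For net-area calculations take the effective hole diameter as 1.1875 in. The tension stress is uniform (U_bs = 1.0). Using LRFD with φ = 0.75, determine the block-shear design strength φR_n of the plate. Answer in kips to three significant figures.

148 kips

Shear plane L_v = 2.125 + 4·2.75 = 13.12 in; A_gv = 13.12 × 0.5 = 6.562 in².
A_nv = (13.12 − 4.5·1.1875) × 0.5 = 3.891 in².
A_nt = (2 − 0.5·1.1875) × 0.5 = 0.7031 in².
0.6 F_u A_nv = 151.7 kips; 0.6 F_y A_gv = 196.9 kips → shear rupture governs the shear term.
R_n = 151.7 + 1.0 × 65 × 0.7031 = 197.4 kips.
Design strength φR_n = 0.75 × 197.4 = 148 kips.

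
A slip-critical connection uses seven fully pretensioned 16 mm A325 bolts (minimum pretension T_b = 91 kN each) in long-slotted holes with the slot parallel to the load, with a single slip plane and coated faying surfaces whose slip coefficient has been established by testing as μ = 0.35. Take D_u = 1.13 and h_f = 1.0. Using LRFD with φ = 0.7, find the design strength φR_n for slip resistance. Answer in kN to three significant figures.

R_n = μ · D_u · h_f · T_b · n_s · n_b = 0.35 × 1.13 × 1.0 × 91 × 1 × 7 = 251.9 kN.
Design strength φR_n = 0.7 × 251.9 = 176 kN.

176 kN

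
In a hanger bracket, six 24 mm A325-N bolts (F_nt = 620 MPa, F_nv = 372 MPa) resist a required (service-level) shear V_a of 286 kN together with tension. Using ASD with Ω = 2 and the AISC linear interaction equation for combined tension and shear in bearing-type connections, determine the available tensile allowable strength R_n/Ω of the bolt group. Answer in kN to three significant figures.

A_b = π·24²/4 = 452.4 mm²; f_rv = 286 × 1000 / (6 × 452.4) = 105.4 MPa.
F'_nt = 1.3 F_nt − (Ω F_nt / F_nv) f_rv = 1.3·620 − (2·620/372)·105.4 = 454.8 MPa, capped at F_nt → F'_nt = 454.8 MPa.
R_n = F'_nt · A_b · n = 454.8 × 452.4 × 6 / 1000 = 1234 kN.
Allowable strength R_n/Ω = 1234 / 2 = 617 kN.

617 kN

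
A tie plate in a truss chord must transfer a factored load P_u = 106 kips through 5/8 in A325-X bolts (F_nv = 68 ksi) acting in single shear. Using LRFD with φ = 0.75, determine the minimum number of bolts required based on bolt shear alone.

7 bolts

A_b = π·0.625²/4 = 0.3068 in².
Per-bolt design strength φR_n = 0.75 × 68 × 0.3068 × 1 = 15.65 kips.
n ≥ 106 / 15.65 = 6.775 → use 7 bolts.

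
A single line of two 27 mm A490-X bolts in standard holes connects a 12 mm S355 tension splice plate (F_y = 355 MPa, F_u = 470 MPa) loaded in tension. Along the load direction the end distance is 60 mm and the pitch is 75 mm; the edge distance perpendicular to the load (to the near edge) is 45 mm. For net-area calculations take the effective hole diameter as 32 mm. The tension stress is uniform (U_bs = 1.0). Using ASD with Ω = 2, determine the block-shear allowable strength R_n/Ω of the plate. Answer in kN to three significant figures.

Shear plane L_v = 60 + 1·75 = 135 mm; A_gv = 135 × 12 = 1620 mm².
A_nv = (135 − 1.5·32) × 12 = 1044 mm².
A_nt = (45 − 0.5·32) × 12 = 348 mm².
0.6 F_u A_nv = 294.4 kN; 0.6 F_y A_gv = 345.1 kN → shear rupture governs the shear term.
R_n = 294.4 + 1.0 × 470 × 348 / 1000 = 458 kN.
Allowable strength R_n/Ω = 458 / 2 = 229 kN.

229 kN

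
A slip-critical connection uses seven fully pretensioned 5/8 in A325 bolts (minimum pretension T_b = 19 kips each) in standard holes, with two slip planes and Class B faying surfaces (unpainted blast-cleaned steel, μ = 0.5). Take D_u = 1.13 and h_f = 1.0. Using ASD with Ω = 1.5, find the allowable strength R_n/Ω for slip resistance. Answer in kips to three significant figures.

R_n = μ · D_u · h_f · T_b · n_s · n_b = 0.5 × 1.13 × 1.0 × 19 × 2 × 7 = 150.3 kips.
Allowable strength R_n/Ω = 150.3 / 1.5 = 100 kips.

100 kips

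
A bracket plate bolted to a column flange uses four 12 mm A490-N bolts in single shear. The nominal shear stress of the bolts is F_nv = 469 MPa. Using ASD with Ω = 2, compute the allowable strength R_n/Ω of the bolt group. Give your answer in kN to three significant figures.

A_b = π × 12² / 4 = 113.1 mm².
R_n = F_nv · A_b · n · n_s = 469 × 113.1 × 4 × 1 / 1000 = 212.2 kN.
Allowable strength R_n/Ω = 212.2 / 2 = 106 kN.

106 kN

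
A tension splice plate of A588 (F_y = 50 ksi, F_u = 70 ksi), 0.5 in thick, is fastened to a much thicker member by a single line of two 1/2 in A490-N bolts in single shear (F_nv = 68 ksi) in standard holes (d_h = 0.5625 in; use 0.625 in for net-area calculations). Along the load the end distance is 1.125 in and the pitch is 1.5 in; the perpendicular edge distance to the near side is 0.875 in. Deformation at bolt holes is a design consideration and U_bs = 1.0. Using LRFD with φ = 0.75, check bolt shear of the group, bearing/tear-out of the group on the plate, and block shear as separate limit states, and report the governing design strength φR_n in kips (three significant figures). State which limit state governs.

20 kips (bolt shear governs)

Bolt shear: A_b = π·0.5²/4 = 0.1963 in²; R_n = 68 × 0.1963 × 2 × 1 = 26.7 kips → 0.75 × 26.7 = 20 kips.
Bearing: edge l_c = 0.8438, r_n = 35.44 kips; interior l_c = 0.9375, r_n = 39.38 kips; R_n = 35.44 + 1·39.38 = 74.81 kips → 56.1 kips.
Block shear: A_gv = 1.312, A_nv = 0.8438, A_nt = 0.2812 in²; R_n = min(0.6F_uA_nv, 0.6F_yA_gv) + U_bs·F_u·A_nt = 55.12 kips → 41.3 kips.
Bolt shear governs: 20 kips.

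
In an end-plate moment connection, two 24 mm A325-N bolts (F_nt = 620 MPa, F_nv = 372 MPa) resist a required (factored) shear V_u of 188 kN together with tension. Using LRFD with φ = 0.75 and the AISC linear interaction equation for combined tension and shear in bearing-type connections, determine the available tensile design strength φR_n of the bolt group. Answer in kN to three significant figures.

234 kN

A_b = π·24²/4 = 452.4 mm²; f_rv = 188 × 1000 / (2 × 452.4) = 207.8 MPa.
F'_nt = 1.3 F_nt − (F_nt / φF_nv) f_rv = 1.3·620 − (620/(0.75·372))·207.8 = 344.3 MPa, capped at F_nt → F'_nt = 344.3 MPa.
R_n = F'_nt · A_b · n = 344.3 × 452.4 × 2 / 1000 = 311.5 kN.
Design strength φR_n = 0.75 × 311.5 = 234 kN.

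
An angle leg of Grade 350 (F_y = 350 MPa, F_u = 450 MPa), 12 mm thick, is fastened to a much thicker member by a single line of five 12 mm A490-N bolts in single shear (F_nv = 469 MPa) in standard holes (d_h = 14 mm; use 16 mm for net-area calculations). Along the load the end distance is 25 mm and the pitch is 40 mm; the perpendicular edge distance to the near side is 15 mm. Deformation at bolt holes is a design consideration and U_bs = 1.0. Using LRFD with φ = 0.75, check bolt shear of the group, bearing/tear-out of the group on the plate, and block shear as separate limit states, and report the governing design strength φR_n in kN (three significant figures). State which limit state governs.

199 kN (bolt shear governs)

Bolt shear: A_b = π·12²/4 = 113.1 mm²; R_n = 469 × 113.1 × 5 × 1 / 1000 = 265.2 kN → 0.75 × 265.2 = 199 kN.
Bearing: edge l_c = 18, r_n = 116.6 kN; interior l_c = 26, r_n = 155.5 kN; R_n = 116.6 + 4·155.5 = 738.7 kN → 554 kN.
Block shear: A_gv = 2220, A_nv = 1356, A_nt = 84 mm²; R_n = min(0.6F_uA_nv, 0.6F_yA_gv) + U_bs·F_u·A_nt = 403.9 kN → 303 kN.
Bolt shear governs: 199 kN.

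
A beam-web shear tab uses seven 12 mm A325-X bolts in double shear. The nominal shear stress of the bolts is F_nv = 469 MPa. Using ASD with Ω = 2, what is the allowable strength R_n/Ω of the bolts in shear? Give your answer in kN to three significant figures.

A_b = π × 12² / 4 = 113.1 mm².
R_n = F_nv · A_b · n · n_s = 469 × 113.1 × 7 × 2 / 1000 = 742.6 kN.
Allowable strength R_n/Ω = 742.6 / 2 = 371 kN.

371 kN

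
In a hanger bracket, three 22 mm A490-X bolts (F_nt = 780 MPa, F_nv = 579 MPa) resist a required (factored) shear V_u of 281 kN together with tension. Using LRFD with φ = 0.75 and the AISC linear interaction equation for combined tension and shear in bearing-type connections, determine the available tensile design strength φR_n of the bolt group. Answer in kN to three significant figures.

489 kN

A_b = π·22²/4 = 380.1 mm²; f_rv = 281 × 1000 / (3 × 380.1) = 246.4 MPa.
F'_nt = 1.3 F_nt − (F_nt / φF_nv) f_rv = 1.3·780 − (780/(0.75·579))·246.4 = 571.4 MPa, capped at F_nt → F'_nt = 571.4 MPa.
R_n = F'_nt · A_b · n = 571.4 × 380.1 × 3 / 1000 = 651.6 kN.
Design strength φR_n = 0.75 × 651.6 = 489 kN.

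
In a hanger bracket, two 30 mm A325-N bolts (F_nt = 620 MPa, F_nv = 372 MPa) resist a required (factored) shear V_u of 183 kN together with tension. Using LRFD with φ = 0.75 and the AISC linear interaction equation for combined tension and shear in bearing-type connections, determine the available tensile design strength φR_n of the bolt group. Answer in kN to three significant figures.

A_b = π·30²/4 = 706.9 mm²; f_rv = 183 × 1000 / (2 × 706.9) = 129.4 MPa.
F'_nt = 1.3 F_nt − (F_nt / φF_nv) f_rv = 1.3·620 − (620/(0.75·372))·129.4 = 518.3 MPa, capped at F_nt → F'_nt = 518.3 MPa.
R_n = F'_nt · A_b · n = 518.3 × 706.9 × 2 / 1000 = 732.8 kN.
Design strength φR_n = 0.75 × 732.8 = 550 kN.

550 kN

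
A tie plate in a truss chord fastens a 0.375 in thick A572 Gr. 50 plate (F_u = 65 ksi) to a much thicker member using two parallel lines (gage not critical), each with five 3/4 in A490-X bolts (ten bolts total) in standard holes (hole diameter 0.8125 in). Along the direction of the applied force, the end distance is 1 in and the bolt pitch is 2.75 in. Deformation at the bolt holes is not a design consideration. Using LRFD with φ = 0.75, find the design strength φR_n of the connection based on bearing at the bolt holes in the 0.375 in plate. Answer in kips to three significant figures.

362 kips

Per bolt r_n = 1.5 l_c t F_u ≤ 3.0 d t F_u; upper limit = 3.0 × 0.75 × 0.375 × 65 = 54.84 kips.
Edge bolt: l_c = 1 − 0.8125/2 = 0.5938 in → 1.5 × 0.5938 × 0.375 × 65 = 21.71 → r_n = 21.71 kips.
Interior bolts: l_c = 2.75 − 0.8125 = 1.938 in → 1.5 × 1.938 × 0.375 × 65 = 70.84 → r_n = 54.84 kips.
R_n = 2 × 21.71 + 8 × 54.84 = 482.2 kips.
Design strength φR_n = 0.75 × 482.2 = 362 kips.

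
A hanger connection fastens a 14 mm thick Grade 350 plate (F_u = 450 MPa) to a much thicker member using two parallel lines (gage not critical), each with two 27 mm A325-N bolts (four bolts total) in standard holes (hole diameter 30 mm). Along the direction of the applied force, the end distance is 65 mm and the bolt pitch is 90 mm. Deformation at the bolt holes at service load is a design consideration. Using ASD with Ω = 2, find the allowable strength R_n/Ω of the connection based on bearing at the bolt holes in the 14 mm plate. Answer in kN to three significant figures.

Per bolt r_n = 1.2 l_c t F_u ≤ 2.4 d t F_u; upper limit = 2.4 × 27 × 14 × 450 / 1000 = 408.2 kN.
Edge bolt: l_c = 65 − 30/2 = 50 mm → 1.2 × 50 × 14 × 450 / 1000 = 378 → r_n = 378 kN.
Interior bolts: l_c = 90 − 30 = 60 mm → 1.2 × 60 × 14 × 450 / 1000 = 453.6 → r_n = 408.2 kN.
R_n = 2 × 378 + 2 × 408.2 = 1572 kN.
Allowable strength R_n/Ω = 1572 / 2 = 786 kN.

786 kN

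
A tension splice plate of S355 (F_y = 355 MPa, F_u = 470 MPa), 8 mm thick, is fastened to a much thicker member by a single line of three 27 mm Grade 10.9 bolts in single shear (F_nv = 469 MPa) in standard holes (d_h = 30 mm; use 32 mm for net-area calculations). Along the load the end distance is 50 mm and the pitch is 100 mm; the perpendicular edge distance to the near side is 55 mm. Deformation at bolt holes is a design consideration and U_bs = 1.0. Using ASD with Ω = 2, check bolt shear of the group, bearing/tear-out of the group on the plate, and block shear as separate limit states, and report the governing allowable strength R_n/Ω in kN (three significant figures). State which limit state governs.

Bolt shear: A_b = π·27²/4 = 572.6 mm²; R_n = 469 × 572.6 × 3 × 1 / 1000 = 805.6 kN → 805.6 / 2 = 403 kN.
Bearing: edge l_c = 35, r_n = 157.9 kN; interior l_c = 70, r_n = 243.6 kN; R_n = 157.9 + 2·243.6 = 645.2 kN → 323 kN.
Block shear: A_gv = 2000, A_nv = 1360, A_nt = 312 mm²; R_n = min(0.6F_uA_nv, 0.6F_yA_gv) + U_bs·F_u·A_nt = 530.2 kN → 265 kN.
Block shear governs: 265 kN.

265 kN (block shear governs)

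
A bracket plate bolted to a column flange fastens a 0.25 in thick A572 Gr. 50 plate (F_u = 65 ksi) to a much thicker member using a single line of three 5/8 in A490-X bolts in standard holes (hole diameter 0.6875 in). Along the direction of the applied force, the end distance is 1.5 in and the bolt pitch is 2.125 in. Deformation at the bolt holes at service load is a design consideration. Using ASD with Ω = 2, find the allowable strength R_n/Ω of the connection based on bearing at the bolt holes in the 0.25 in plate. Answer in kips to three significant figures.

Per bolt r_n = 1.2 l_c t F_u ≤ 2.4 d t F_u; upper limit = 2.4 × 0.625 × 0.25 × 65 = 24.38 kips.
Edge bolt: l_c = 1.5 − 0.6875/2 = 1.156 in → 1.2 × 1.156 × 0.25 × 65 = 22.55 → r_n = 22.55 kips.
Interior bolts: l_c = 2.125 − 0.6875 = 1.438 in → 1.2 × 1.438 × 0.25 × 65 = 28.03 → r_n = 24.38 kips.
R_n = 1 × 22.55 + 2 × 24.38 = 71.3 kips.
Allowable strength R_n/Ω = 71.3 / 2 = 35.6 kips.

35.6 kips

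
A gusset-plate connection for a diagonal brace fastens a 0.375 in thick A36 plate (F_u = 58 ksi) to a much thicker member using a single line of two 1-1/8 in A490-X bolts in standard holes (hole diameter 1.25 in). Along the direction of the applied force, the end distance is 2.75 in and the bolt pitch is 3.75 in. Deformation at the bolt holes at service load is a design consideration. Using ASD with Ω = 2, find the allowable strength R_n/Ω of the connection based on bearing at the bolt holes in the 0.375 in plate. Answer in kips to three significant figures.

57.1 kips

Per bolt r_n = 1.2 l_c t F_u ≤ 2.4 d t F_u; upper limit = 2.4 × 1.125 × 0.375 × 58 = 58.72 kips.
Edge bolt: l_c = 2.75 − 1.25/2 = 2.125 in → 1.2 × 2.125 × 0.375 × 58 = 55.46 → r_n = 55.46 kips.
Interior bolts: l_c = 3.75 − 1.25 = 2.5 in → 1.2 × 2.5 × 0.375 × 58 = 65.25 → r_n = 58.72 kips.
R_n = 1 × 55.46 + 1 × 58.72 = 114.2 kips.
Allowable strength R_n/Ω = 114.2 / 2 = 57.1 kips.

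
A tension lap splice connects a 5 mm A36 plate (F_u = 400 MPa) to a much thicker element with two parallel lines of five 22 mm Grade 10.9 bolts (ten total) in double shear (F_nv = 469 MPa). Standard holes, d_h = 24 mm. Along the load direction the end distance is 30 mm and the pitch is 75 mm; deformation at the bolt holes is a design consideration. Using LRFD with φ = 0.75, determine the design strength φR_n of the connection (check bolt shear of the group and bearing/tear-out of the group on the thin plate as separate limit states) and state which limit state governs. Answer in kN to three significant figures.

698 kN (bearing governs)

Bolt shear: A_b = π·22²/4 = 380.1 mm²; R_n = 469 × 380.1 × 10 × 2 / 1000 = 3566 kN → 0.75 × 3566 = 2670 kN.
Bearing (1.2 l_c t F_u ≤ 2.4 d t F_u): upper limit = 2.4·22·5·400 / 1000 = 105.6 kN.
  Edge l_c = 30 − 24/2 = 18 → r_n = 43.2 kN; interior l_c = 75 − 24 = 51 → r_n = 105.6 kN.
  R_n,bearing = 2·43.2 + 8·105.6 = 931.2 kN → 0.75 × 931.2 = 698 kN.
Bearing governs: 698 kN.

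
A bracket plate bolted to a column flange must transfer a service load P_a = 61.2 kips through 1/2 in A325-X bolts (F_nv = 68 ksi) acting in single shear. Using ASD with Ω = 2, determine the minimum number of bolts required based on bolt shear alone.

10 bolts

A_b = π·0.5²/4 = 0.1963 in².
Per-bolt allowable strength R_n/Ω = 68 × 0.1963 × 1 / 2 = 6.676 kips.
n ≥ 61.2 / 6.676 = 9.167 → use 10 bolts.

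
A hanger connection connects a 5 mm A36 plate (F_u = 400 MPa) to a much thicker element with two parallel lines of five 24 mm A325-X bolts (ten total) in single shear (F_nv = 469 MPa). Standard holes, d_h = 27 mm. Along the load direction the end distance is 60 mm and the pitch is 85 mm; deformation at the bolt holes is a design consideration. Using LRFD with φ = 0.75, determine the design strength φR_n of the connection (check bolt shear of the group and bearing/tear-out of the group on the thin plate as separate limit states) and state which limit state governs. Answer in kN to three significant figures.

Bolt shear: A_b = π·24²/4 = 452.4 mm²; R_n = 469 × 452.4 × 10 × 1 / 1000 = 2122 kN → 0.75 × 2122 = 1590 kN.
Bearing (1.2 l_c t F_u ≤ 2.4 d t F_u): upper limit = 2.4·24·5·400 / 1000 = 115.2 kN.
  Edge l_c = 60 − 27/2 = 46.5 → r_n = 111.6 kN; interior l_c = 85 − 27 = 58 → r_n = 115.2 kN.
  R_n,bearing = 2·111.6 + 8·115.2 = 1145 kN → 0.75 × 1145 = 859 kN.
Bearing governs: 859 kN.

859 kN (bearing governs)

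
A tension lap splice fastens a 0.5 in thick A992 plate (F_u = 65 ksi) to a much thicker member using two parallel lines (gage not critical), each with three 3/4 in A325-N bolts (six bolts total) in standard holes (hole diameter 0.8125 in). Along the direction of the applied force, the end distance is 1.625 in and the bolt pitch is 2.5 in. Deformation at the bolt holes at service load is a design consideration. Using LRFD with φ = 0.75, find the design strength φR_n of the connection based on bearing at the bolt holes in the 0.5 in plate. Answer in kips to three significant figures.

247 kips

Per bolt r_n = 1.2 l_c t F_u ≤ 2.4 d t F_u; upper limit = 2.4 × 0.75 × 0.5 × 65 = 58.5 kips.
Edge bolt: l_c = 1.625 − 0.8125/2 = 1.219 in → 1.2 × 1.219 × 0.5 × 65 = 47.53 → r_n = 47.53 kips.
Interior bolts: l_c = 2.5 − 0.8125 = 1.688 in → 1.2 × 1.688 × 0.5 × 65 = 65.81 → r_n = 58.5 kips.
R_n = 2 × 47.53 + 4 × 58.5 = 329.1 kips.
Design strength φR_n = 0.75 × 329.1 = 247 kips.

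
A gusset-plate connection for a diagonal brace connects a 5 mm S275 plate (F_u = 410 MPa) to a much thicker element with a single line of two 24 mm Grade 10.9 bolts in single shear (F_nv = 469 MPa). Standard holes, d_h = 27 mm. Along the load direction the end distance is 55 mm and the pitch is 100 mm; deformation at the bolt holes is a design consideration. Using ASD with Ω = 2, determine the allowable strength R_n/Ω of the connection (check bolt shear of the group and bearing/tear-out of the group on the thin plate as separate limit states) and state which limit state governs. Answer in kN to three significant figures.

110 kN (bearing governs)

Bolt shear: A_b = π·24²/4 = 452.4 mm²; R_n = 469 × 452.4 × 2 × 1 / 1000 = 424.3 kN → 424.3 / 2 = 212 kN.
Bearing (1.2 l_c t F_u ≤ 2.4 d t F_u): upper limit = 2.4·24·5·410 / 1000 = 118.1 kN.
  Edge l_c = 55 − 27/2 = 41.5 → r_n = 102.1 kN; interior l_c = 100 − 27 = 73 → r_n = 118.1 kN.
  R_n,bearing = 1·102.1 + 1·118.1 = 220.2 kN → 220.2 / 2 = 110 kN.
Bearing governs: 110 kN.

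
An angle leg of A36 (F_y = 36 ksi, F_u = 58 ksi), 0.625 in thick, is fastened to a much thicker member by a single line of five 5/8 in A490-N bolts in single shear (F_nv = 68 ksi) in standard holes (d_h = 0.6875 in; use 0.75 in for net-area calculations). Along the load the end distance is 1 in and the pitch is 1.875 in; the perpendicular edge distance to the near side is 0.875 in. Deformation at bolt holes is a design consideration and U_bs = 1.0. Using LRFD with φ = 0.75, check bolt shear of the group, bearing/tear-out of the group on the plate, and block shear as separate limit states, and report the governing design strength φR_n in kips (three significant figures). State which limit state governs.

Bolt shear: A_b = π·0.625²/4 = 0.3068 in²; R_n = 68 × 0.3068 × 5 × 1 = 104.3 kips → 0.75 × 104.3 = 78.2 kips.
Bearing: edge l_c = 0.6562, r_n = 28.55 kips; interior l_c = 1.188, r_n = 51.66 kips; R_n = 28.55 + 4·51.66 = 235.2 kips → 176 kips.
Block shear: A_gv = 5.312, A_nv = 3.203, A_nt = 0.3125 in²; R_n = min(0.6F_uA_nv, 0.6F_yA_gv) + U_bs·F_u·A_nt = 129.6 kips → 97.2 kips.
Bolt shear governs: 78.2 kips.

78.2 kips (bolt shear governs)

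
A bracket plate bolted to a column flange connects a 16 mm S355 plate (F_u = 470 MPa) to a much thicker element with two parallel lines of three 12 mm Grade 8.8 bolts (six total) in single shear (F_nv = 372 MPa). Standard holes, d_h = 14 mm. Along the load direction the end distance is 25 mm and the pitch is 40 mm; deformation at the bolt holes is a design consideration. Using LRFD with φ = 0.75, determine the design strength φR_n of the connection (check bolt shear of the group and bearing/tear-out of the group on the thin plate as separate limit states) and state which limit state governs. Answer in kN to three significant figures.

189 kN (bolt shear governs)

Bolt shear: A_b = π·12²/4 = 113.1 mm²; R_n = 372 × 113.1 × 6 × 1 / 1000 = 252.4 kN → 0.75 × 252.4 = 189 kN.
Bearing (1.2 l_c t F_u ≤ 2.4 d t F_u): upper limit = 2.4·12·16·470 / 1000 = 216.6 kN.
  Edge l_c = 25 − 14/2 = 18 → r_n = 162.4 kN; interior l_c = 40 − 14 = 26 → r_n = 216.6 kN.
  R_n,bearing = 2·162.4 + 4·216.6 = 1191 kN → 0.75 × 1191 = 893 kN.
Bolt shear governs: 189 kN.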